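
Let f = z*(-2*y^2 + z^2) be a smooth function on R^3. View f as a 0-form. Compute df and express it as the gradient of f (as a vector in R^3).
df = (0) dx + (-4*y*z) dy + (-2*y^2 + 3*z^2) dz; grad f = (0, -4*y*z, -2*y^2 + 3*z^2)

For a 0-form f, d f = (∂f/∂x) dx + (∂f/∂y) dy + (∂f/∂z) dz. The components of the vector representation are exactly the entries of grad f in Cartesian coordinates:
  ∂f/∂x = 0
  ∂f/∂y = -4*y*z
  ∂f/∂z = -2*y^2 + 3*z^2.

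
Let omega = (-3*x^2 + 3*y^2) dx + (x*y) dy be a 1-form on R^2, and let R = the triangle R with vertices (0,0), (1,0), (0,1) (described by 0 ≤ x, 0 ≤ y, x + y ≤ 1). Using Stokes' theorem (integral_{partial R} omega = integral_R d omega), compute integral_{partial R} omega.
integral_(partial R) omega = -5/6

Stokes: integral_partial_R omega = integral_R d omega with d omega = (∂Q/∂x - ∂P/∂y) dx ∧ dy.
  ∂Q/∂x = y
  ∂P/∂y = 6*y
  integrand = ∂Q/∂x - ∂P/∂y = -5*y.
Integrating over R: integral_0^1 integral_0^{1-x} (-5*y) dy dx = -5/6.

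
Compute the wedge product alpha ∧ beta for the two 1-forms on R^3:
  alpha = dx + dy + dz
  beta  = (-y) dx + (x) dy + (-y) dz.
alpha ∧ beta = (x + y) dx ∧ dy + (-x - y) dy ∧ dz

Distribute the wedge, using dx_i ∧ dx_j = -dx_j ∧ dx_i and dx_i ∧ dx_i = 0. For each pair (i, j) with i < j, the coefficient of dx_i ∧ dx_j in alpha ∧ beta is (alpha_i * beta_j - alpha_j * beta_i). Collecting: alpha ∧ beta = (x + y) dx ∧ dy + (-x - y) dy ∧ dz.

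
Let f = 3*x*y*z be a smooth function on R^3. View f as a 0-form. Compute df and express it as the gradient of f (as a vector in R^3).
df = (3*y*z) dx + (3*x*z) dy + (3*x*y) dz; grad f = (3*y*z, 3*x*z, 3*x*y)

For a 0-form f, d f = (∂f/∂x) dx + (∂f/∂y) dy + (∂f/∂z) dz. The components of the vector representation are exactly the entries of grad f in Cartesian coordinates:
  ∂f/∂x = 3*y*z
  ∂f/∂y = 3*x*z
  ∂f/∂z = 3*x*y.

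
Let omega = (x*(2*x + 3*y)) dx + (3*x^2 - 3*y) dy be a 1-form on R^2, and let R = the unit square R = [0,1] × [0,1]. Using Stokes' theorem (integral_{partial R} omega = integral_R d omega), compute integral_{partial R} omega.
integral_(partial R) omega = 3/2

Stokes: integral_partial_R omega = integral_R d omega with d omega = (∂Q/∂x - ∂P/∂y) dx ∧ dy.
  ∂Q/∂x = 6*x
  ∂P/∂y = 3*x
  integrand = ∂Q/∂x - ∂P/∂y = 3*x.
Integrating over R: integral_0^1 integral_0^1 (3*x) dx dy = 3/2.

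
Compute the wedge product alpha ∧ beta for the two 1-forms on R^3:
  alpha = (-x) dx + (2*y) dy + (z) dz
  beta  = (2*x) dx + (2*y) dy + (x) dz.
alpha ∧ beta = (-6*x*y) dx ∧ dy + (-x*(x + 2*z)) dx ∧ dz + (2*y*(x - z)) dy ∧ dz

Distribute the wedge, using dx_i ∧ dx_j = -dx_j ∧ dx_i and dx_i ∧ dx_i = 0. For each pair (i, j) with i < j, the coefficient of dx_i ∧ dx_j in alpha ∧ beta is (alpha_i * beta_j - alpha_j * beta_i). Collecting: alpha ∧ beta = (-6*x*y) dx ∧ dy + (-x*(x + 2*z)) dx ∧ dz + (2*y*(x - z)) dy ∧ dz.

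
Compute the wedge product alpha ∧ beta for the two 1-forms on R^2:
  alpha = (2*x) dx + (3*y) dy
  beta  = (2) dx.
alpha ∧ beta = (-6*y) dx ∧ dy

Distribute the wedge, using dx_i ∧ dx_j = -dx_j ∧ dx_i and dx_i ∧ dx_i = 0. For each pair (i, j) with i < j, the coefficient of dx_i ∧ dx_j in alpha ∧ beta is (alpha_i * beta_j - alpha_j * beta_i). Collecting: alpha ∧ beta = (-6*y) dx ∧ dy.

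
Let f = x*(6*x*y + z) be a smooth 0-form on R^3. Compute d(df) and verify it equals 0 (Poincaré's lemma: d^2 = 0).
d(df) = 0

Step 1: df = sum_i (∂f/∂x_i) dx_i = (12*x*y + z) dx + (6*x^2) dy + (x) dz.
Step 2: Apply d again. Using the 1-form formula, the coefficient of dx ∧ dy in d(df) is ∂^2 f/∂x ∂y - ∂^2 f/∂y ∂x = (12*x) - (12*x) = 0 (equality of mixed partials for smooth f).
Similarly for dx ∧ dz and dy ∧ dz — all coefficients vanish. So d(df) = 0.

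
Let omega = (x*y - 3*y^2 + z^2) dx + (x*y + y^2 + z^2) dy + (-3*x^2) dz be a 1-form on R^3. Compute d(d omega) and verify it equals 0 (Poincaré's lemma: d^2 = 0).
d(d omega) = 0

Step 1: d omega = sum_{i<j} (∂f_j/∂x_i - ∂f_i/∂x_j) dx_i ∧ dx_j:
  coeff of dx ∧ dy: -x + 7*y
  coeff of dx ∧ dz: -6*x - 2*z
  coeff of dy ∧ dz: -2*z
Step 2: Apply d again to each 2-form coefficient. The only possible 3-form in R^3 is dx ∧ dy ∧ dz, with coefficient
  ∂(coeff of dy∧dz)/∂x - ∂(coeff of dx∧dz)/∂y + ∂(coeff of dx∧dy)/∂z
  = ∂/∂x (-2*z) - ∂/∂y (-6*x - 2*z) + ∂/∂z (-x + 7*y).
Each of these terms simplifies to sums of mixed partials that cancel in pairs. The result is 0 (by equality of mixed partials for smooth functions — Schwarz / Clairaut).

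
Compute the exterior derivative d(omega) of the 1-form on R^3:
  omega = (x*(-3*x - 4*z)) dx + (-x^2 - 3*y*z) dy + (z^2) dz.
d(omega) = (-2*x) dx ∧ dy + (4*x) dx ∧ dz + (3*y) dy ∧ dz

For a 1-form omega = sum_i f_i dx_i, the exterior derivative is
  d(omega) = sum_{i < j} (∂f_j/∂x_i - ∂f_i/∂x_j) dx_i ∧ dx_j.
  coefficient of dx ∧ dy: ∂f_2/∂x - ∂f_1/∂y = ∂(-x^2 - 3*y*z)/∂x - ∂(x*(-3*x - 4*z))/∂y = -2*x
  coefficient of dx ∧ dz: ∂f_3/∂x - ∂f_1/∂z = ∂(z^2)/∂x - ∂(x*(-3*x - 4*z))/∂z = 4*x
  coefficient of dy ∧ dz: ∂f_3/∂y - ∂f_2/∂z = ∂(z^2)/∂y - ∂(-x^2 - 3*y*z)/∂z = 3*y
Assembling: d(omega) = (-2*x) dx ∧ dy + (4*x) dx ∧ dz + (3*y) dy ∧ dz.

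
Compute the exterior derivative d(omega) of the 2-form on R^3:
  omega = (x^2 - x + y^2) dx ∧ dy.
d(omega) = 0

For a 2-form omega = sum_{i<j} g_{ij} dx_i ∧ dx_j, the exterior derivative is
  d(omega) = sum_{i<j} d(g_{ij}) ∧ dx_i ∧ dx_j = sum_{i<j, k} (∂g_{ij}/∂x_k) dx_k ∧ dx_i ∧ dx_j.
Expand each term, using dx_k ∧ dx_i ∧ dx_j = sgn(permutation) dx_{(a)} ∧ dx_{(b)} ∧ dx_{(c)} with (a < b < c) sorted:

Collecting like 3-forms: d(omega) = 0.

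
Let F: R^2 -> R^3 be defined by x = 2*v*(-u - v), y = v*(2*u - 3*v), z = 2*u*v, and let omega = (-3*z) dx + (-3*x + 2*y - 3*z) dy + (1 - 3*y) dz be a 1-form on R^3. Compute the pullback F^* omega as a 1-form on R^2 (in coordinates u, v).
F^* omega = (2*v*(4*u*v + 9*v^2 + 1)) du + (2*u*(4*u*v + 9*v^2 + 1)) dv

Using F^*(f dg) = (f ∘ F) d(g ∘ F), substitute each coordinate x_i by F_i(u, v) in f_i, and replace dx_i by d F_i = (∂F_i/∂u) du + (∂F_i/∂v) dv.
  For the x component: f_1(F) = -6*u*v; d F_1 = (-2*v) du + (-2*u - 4*v) dv
  For the y component: f_2(F) = 4*u*v; d F_2 = (2*v) du + (2*u - 6*v) dv
  For the z component: f_3(F) = -6*u*v + 9*v^2 + 1; d F_3 = (2*v) du + (2*u) dv
Combining and collecting du, dv coefficients:
  coeff of du: 2*v*(4*u*v + 9*v^2 + 1)
  coeff of dv: 2*u*(4*u*v + 9*v^2 + 1)
F^* omega = (2*v*(4*u*v + 9*v^2 + 1)) du + (2*u*(4*u*v + 9*v^2 + 1)) dv.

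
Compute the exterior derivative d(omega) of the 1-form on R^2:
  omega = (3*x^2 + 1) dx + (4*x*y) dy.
d(omega) = (4*y) dx ∧ dy

For a 1-form omega = sum_i f_i dx_i, the exterior derivative is
  d(omega) = sum_{i < j} (∂f_j/∂x_i - ∂f_i/∂x_j) dx_i ∧ dx_j.
  coefficient of dx ∧ dy: ∂f_2/∂x - ∂f_1/∂y = ∂(4*x*y)/∂x - ∂(3*x^2 + 1)/∂y = 4*y
Assembling: d(omega) = (4*y) dx ∧ dy.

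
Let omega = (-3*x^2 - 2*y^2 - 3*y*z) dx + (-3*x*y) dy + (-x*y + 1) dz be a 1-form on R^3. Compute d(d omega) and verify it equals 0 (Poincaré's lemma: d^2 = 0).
d(d omega) = 0

Step 1: d omega = sum_{i<j} (∂f_j/∂x_i - ∂f_i/∂x_j) dx_i ∧ dx_j:
  coeff of dx ∧ dy: y + 3*z
  coeff of dx ∧ dz: 2*y
  coeff of dy ∧ dz: -x
Step 2: Apply d again to each 2-form coefficient. The only possible 3-form in R^3 is dx ∧ dy ∧ dz, with coefficient
  ∂(coeff of dy∧dz)/∂x - ∂(coeff of dx∧dz)/∂y + ∂(coeff of dx∧dy)/∂z
  = ∂/∂x (-x) - ∂/∂y (2*y) + ∂/∂z (y + 3*z).
Each of these terms simplifies to sums of mixed partials that cancel in pairs. The result is 0 (by equality of mixed partials for smooth functions — Schwarz / Clairaut).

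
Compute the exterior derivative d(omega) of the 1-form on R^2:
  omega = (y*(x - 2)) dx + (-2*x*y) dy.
d(omega) = (-x - 2*y + 2) dx ∧ dy

For a 1-form omega = sum_i f_i dx_i, the exterior derivative is
  d(omega) = sum_{i < j} (∂f_j/∂x_i - ∂f_i/∂x_j) dx_i ∧ dx_j.
  coefficient of dx ∧ dy: ∂f_2/∂x - ∂f_1/∂y = ∂(-2*x*y)/∂x - ∂(y*(x - 2))/∂y = -x - 2*y + 2
Assembling: d(omega) = (-x - 2*y + 2) dx ∧ dy.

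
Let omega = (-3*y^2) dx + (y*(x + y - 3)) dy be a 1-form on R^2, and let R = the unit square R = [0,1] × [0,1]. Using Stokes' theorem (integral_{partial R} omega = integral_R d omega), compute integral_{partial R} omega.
integral_(partial R) omega = 7/2

Stokes: integral_partial_R omega = integral_R d omega with d omega = (∂Q/∂x - ∂P/∂y) dx ∧ dy.
  ∂Q/∂x = y
  ∂P/∂y = -6*y
  integrand = ∂Q/∂x - ∂P/∂y = 7*y.
Integrating over R: integral_0^1 integral_0^1 (7*y) dx dy = 7/2.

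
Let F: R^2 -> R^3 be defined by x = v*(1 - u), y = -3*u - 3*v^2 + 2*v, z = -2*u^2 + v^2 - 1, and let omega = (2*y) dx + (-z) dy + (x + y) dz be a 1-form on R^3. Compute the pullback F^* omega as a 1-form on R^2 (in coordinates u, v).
F^* omega = (4*u^2*v + 6*u^2 + 12*u*v^2 - 6*u*v + 6*v^3 - v^2 - 3) du + (-12*u^2*v + 10*u^2 + 4*u*v^2 - 10*u*v - 6*u - 2*v^2 - 2*v + 2) dv

Using F^*(f dg) = (f ∘ F) d(g ∘ F), substitute each coordinate x_i by F_i(u, v) in f_i, and replace dx_i by d F_i = (∂F_i/∂u) du + (∂F_i/∂v) dv.
  For the x component: f_1(F) = -6*u - 6*v^2 + 4*v; d F_1 = (-v) du + (1 - u) dv
  For the y component: f_2(F) = 2*u^2 - v^2 + 1; d F_2 = (-3) du + (2 - 6*v) dv
  For the z component: f_3(F) = -u*v - 3*u - 3*v^2 + 3*v; d F_3 = (-4*u) du + (2*v) dv
Combining and collecting du, dv coefficients:
  coeff of du: 4*u^2*v + 6*u^2 + 12*u*v^2 - 6*u*v + 6*v^3 - v^2 - 3
  coeff of dv: -12*u^2*v + 10*u^2 + 4*u*v^2 - 10*u*v - 6*u - 2*v^2 - 2*v + 2
F^* omega = (4*u^2*v + 6*u^2 + 12*u*v^2 - 6*u*v + 6*v^3 - v^2 - 3) du + (-12*u^2*v + 10*u^2 + 4*u*v^2 - 10*u*v - 6*u - 2*v^2 - 2*v + 2) dv.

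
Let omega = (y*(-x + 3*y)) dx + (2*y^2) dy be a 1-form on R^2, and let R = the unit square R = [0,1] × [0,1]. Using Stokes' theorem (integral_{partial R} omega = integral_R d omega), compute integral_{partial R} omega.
integral_(partial R) omega = -5/2

Stokes: integral_partial_R omega = integral_R d omega with d omega = (∂Q/∂x - ∂P/∂y) dx ∧ dy.
  ∂Q/∂x = 0
  ∂P/∂y = -x + 6*y
  integrand = ∂Q/∂x - ∂P/∂y = x - 6*y.
Integrating over R: integral_0^1 integral_0^1 (x - 6*y) dx dy = -5/2.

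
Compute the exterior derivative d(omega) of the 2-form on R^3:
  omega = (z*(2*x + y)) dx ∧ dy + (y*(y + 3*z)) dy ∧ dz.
d(omega) = (2*x + y) dx ∧ dy ∧ dz

For a 2-form omega = sum_{i<j} g_{ij} dx_i ∧ dx_j, the exterior derivative is
  d(omega) = sum_{i<j} d(g_{ij}) ∧ dx_i ∧ dx_j = sum_{i<j, k} (∂g_{ij}/∂x_k) dx_k ∧ dx_i ∧ dx_j.
Expand each term, using dx_k ∧ dx_i ∧ dx_j = sgn(permutation) dx_{(a)} ∧ dx_{(b)} ∧ dx_{(c)} with (a < b < c) sorted:
  d(z*(2*x + y)) includes (∂/∂z)(z*(2*x + y)) dz = (2*x + y) dz, which multiplied by dx ∧ dy gives (2*x + y) dx ∧ dy ∧ dz
Collecting like 3-forms: d(omega) = (2*x + y) dx ∧ dy ∧ dz.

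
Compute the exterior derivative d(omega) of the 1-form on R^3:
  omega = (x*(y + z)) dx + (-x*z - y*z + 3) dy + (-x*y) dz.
d(omega) = (-x - z) dx ∧ dy + (-x - y) dx ∧ dz + (y) dy ∧ dz

For a 1-form omega = sum_i f_i dx_i, the exterior derivative is
  d(omega) = sum_{i < j} (∂f_j/∂x_i - ∂f_i/∂x_j) dx_i ∧ dx_j.
  coefficient of dx ∧ dy: ∂f_2/∂x - ∂f_1/∂y = ∂(-x*z - y*z + 3)/∂x - ∂(x*(y + z))/∂y = -x - z
  coefficient of dx ∧ dz: ∂f_3/∂x - ∂f_1/∂z = ∂(-x*y)/∂x - ∂(x*(y + z))/∂z = -x - y
  coefficient of dy ∧ dz: ∂f_3/∂y - ∂f_2/∂z = ∂(-x*y)/∂y - ∂(-x*z - y*z + 3)/∂z = y
Assembling: d(omega) = (-x - z) dx ∧ dy + (-x - y) dx ∧ dz + (y) dy ∧ dz.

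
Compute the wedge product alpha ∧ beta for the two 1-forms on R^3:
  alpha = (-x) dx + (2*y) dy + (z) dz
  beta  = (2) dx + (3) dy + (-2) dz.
alpha ∧ beta = (-3*x - 4*y) dx ∧ dy + (2*x - 2*z) dx ∧ dz + (-4*y - 3*z) dy ∧ dz

Distribute the wedge, using dx_i ∧ dx_j = -dx_j ∧ dx_i and dx_i ∧ dx_i = 0. For each pair (i, j) with i < j, the coefficient of dx_i ∧ dx_j in alpha ∧ beta is (alpha_i * beta_j - alpha_j * beta_i). Collecting: alpha ∧ beta = (-3*x - 4*y) dx ∧ dy + (2*x - 2*z) dx ∧ dz + (-4*y - 3*z) dy ∧ dz.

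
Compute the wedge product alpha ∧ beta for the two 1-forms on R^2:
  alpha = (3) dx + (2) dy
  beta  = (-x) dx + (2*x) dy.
alpha ∧ beta = (8*x) dx ∧ dy

Distribute the wedge, using dx_i ∧ dx_j = -dx_j ∧ dx_i and dx_i ∧ dx_i = 0. For each pair (i, j) with i < j, the coefficient of dx_i ∧ dx_j in alpha ∧ beta is (alpha_i * beta_j - alpha_j * beta_i). Collecting: alpha ∧ beta = (8*x) dx ∧ dy.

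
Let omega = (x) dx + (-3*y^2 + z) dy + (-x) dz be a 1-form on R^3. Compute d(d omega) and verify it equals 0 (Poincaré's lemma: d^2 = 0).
d(d omega) = 0

Step 1: d omega = sum_{i<j} (∂f_j/∂x_i - ∂f_i/∂x_j) dx_i ∧ dx_j:
  coeff of dx ∧ dy: 0
  coeff of dx ∧ dz: -1
  coeff of dy ∧ dz: -1
Step 2: Apply d again to each 2-form coefficient. The only possible 3-form in R^3 is dx ∧ dy ∧ dz, with coefficient
  ∂(coeff of dy∧dz)/∂x - ∂(coeff of dx∧dz)/∂y + ∂(coeff of dx∧dy)/∂z
  = ∂/∂x (-1) - ∂/∂y (-1) + ∂/∂z (0).
Each of these terms simplifies to sums of mixed partials that cancel in pairs. The result is 0 (by equality of mixed partials for smooth functions — Schwarz / Clairaut).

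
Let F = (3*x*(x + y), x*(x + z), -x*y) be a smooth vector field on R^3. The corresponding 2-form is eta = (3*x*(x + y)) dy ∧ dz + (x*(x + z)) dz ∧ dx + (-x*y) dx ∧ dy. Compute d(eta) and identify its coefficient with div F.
d(eta) = (6*x + 3*y) dx ∧ dy ∧ dz; div F = 6*x + 3*y

For a 2-form in R^3 of the form above, applying d gives a 3-form with coefficient ∂P/∂x + ∂Q/∂y + ∂R/∂z:
  ∂P/∂x = 6*x + 3*y
  ∂Q/∂y = 0
  ∂R/∂z = 0
Sum = 6*x + 3*y, which is exactly div F.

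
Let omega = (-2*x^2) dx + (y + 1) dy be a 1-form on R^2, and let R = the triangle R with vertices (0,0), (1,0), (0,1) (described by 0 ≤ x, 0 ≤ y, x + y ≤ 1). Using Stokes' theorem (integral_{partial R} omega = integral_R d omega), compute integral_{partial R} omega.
integral_(partial R) omega = 0

Stokes: integral_partial_R omega = integral_R d omega with d omega = (∂Q/∂x - ∂P/∂y) dx ∧ dy.
  ∂Q/∂x = 0
  ∂P/∂y = 0
  integrand = ∂Q/∂x - ∂P/∂y = 0.
Integrating over R: integral_0^1 integral_0^{1-x} (0) dy dx = 0.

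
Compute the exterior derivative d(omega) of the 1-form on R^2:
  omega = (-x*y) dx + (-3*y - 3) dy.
d(omega) = (x) dx ∧ dy

For a 1-form omega = sum_i f_i dx_i, the exterior derivative is
  d(omega) = sum_{i < j} (∂f_j/∂x_i - ∂f_i/∂x_j) dx_i ∧ dx_j.
  coefficient of dx ∧ dy: ∂f_2/∂x - ∂f_1/∂y = ∂(-3*y - 3)/∂x - ∂(-x*y)/∂y = x
Assembling: d(omega) = (x) dx ∧ dy.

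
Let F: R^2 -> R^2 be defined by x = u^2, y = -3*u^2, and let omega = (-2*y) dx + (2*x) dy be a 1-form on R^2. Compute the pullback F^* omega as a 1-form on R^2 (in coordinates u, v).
F^* omega = 0

Using F^*(f dg) = (f ∘ F) d(g ∘ F), substitute each coordinate x_i by F_i(u, v) in f_i, and replace dx_i by d F_i = (∂F_i/∂u) du + (∂F_i/∂v) dv.
  For the x component: f_1(F) = 6*u^2; d F_1 = (2*u) du + (0) dv
  For the y component: f_2(F) = 2*u^2; d F_2 = (-6*u) du + (0) dv
Combining and collecting du, dv coefficients:
  coeff of du: 0
  coeff of dv: 0
F^* omega = 0.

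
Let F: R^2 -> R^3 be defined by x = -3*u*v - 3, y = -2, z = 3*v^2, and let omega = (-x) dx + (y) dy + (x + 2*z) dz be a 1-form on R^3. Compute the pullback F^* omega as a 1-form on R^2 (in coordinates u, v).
F^* omega = (9*v*(-u*v - 1)) du + (-9*u^2*v - 18*u*v^2 - 9*u + 36*v^3 - 18*v) dv

Using F^*(f dg) = (f ∘ F) d(g ∘ F), substitute each coordinate x_i by F_i(u, v) in f_i, and replace dx_i by d F_i = (∂F_i/∂u) du + (∂F_i/∂v) dv.
  For the x component: f_1(F) = 3*u*v + 3; d F_1 = (-3*v) du + (-3*u) dv
  For the y component: f_2(F) = -2; d F_2 = (0) du + (0) dv
  For the z component: f_3(F) = -3*u*v + 6*v^2 - 3; d F_3 = (0) du + (6*v) dv
Combining and collecting du, dv coefficients:
  coeff of du: 9*v*(-u*v - 1)
  coeff of dv: -9*u^2*v - 18*u*v^2 - 9*u + 36*v^3 - 18*v
F^* omega = (9*v*(-u*v - 1)) du + (-9*u^2*v - 18*u*v^2 - 9*u + 36*v^3 - 18*v) dv.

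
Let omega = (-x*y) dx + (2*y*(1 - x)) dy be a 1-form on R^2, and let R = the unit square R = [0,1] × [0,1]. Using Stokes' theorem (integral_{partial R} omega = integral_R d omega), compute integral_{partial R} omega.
integral_(partial R) omega = -1/2

Stokes: integral_partial_R omega = integral_R d omega with d omega = (∂Q/∂x - ∂P/∂y) dx ∧ dy.
  ∂Q/∂x = -2*y
  ∂P/∂y = -x
  integrand = ∂Q/∂x - ∂P/∂y = x - 2*y.
Integrating over R: integral_0^1 integral_0^1 (x - 2*y) dx dy = -1/2.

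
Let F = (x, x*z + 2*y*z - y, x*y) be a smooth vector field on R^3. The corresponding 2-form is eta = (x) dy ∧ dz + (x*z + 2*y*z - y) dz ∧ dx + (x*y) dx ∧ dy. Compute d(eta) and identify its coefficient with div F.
d(eta) = (2*z) dx ∧ dy ∧ dz; div F = 2*z

For a 2-form in R^3 of the form above, applying d gives a 3-form with coefficient ∂P/∂x + ∂Q/∂y + ∂R/∂z:
  ∂P/∂x = 1
  ∂Q/∂y = 2*z - 1
  ∂R/∂z = 0
Sum = 2*z, which is exactly div F.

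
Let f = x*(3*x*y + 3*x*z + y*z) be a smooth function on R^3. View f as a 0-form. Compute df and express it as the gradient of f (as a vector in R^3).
df = (6*x*y + 6*x*z + y*z) dx + (x*(3*x + z)) dy + (x*(3*x + y)) dz; grad f = (6*x*y + 6*x*z + y*z, x*(3*x + z), x*(3*x + y))

For a 0-form f, d f = (∂f/∂x) dx + (∂f/∂y) dy + (∂f/∂z) dz. The components of the vector representation are exactly the entries of grad f in Cartesian coordinates:
  ∂f/∂x = 6*x*y + 6*x*z + y*z
  ∂f/∂y = x*(3*x + z)
  ∂f/∂z = x*(3*x + y).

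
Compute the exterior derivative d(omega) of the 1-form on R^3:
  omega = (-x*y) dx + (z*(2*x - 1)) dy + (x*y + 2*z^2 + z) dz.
d(omega) = (x + 2*z) dx ∧ dy + (y) dx ∧ dz + (1 - x) dy ∧ dz

For a 1-form omega = sum_i f_i dx_i, the exterior derivative is
  d(omega) = sum_{i < j} (∂f_j/∂x_i - ∂f_i/∂x_j) dx_i ∧ dx_j.
  coefficient of dx ∧ dy: ∂f_2/∂x - ∂f_1/∂y = ∂(z*(2*x - 1))/∂x - ∂(-x*y)/∂y = x + 2*z
  coefficient of dx ∧ dz: ∂f_3/∂x - ∂f_1/∂z = ∂(x*y + 2*z^2 + z)/∂x - ∂(-x*y)/∂z = y
  coefficient of dy ∧ dz: ∂f_3/∂y - ∂f_2/∂z = ∂(x*y + 2*z^2 + z)/∂y - ∂(z*(2*x - 1))/∂z = 1 - x
Assembling: d(omega) = (x + 2*z) dx ∧ dy + (y) dx ∧ dz + (1 - x) dy ∧ dz.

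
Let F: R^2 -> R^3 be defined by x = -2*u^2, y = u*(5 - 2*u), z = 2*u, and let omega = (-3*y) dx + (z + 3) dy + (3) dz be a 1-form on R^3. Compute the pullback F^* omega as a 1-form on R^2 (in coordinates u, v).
F^* omega = (-24*u^3 + 52*u^2 - 2*u + 21) du

Using F^*(f dg) = (f ∘ F) d(g ∘ F), substitute each coordinate x_i by F_i(u, v) in f_i, and replace dx_i by d F_i = (∂F_i/∂u) du + (∂F_i/∂v) dv.
  For the x component: f_1(F) = 3*u*(2*u - 5); d F_1 = (-4*u) du + (0) dv
  For the y component: f_2(F) = 2*u + 3; d F_2 = (5 - 4*u) du + (0) dv
  For the z component: f_3(F) = 3; d F_3 = (2) du + (0) dv
Combining and collecting du, dv coefficients:
  coeff of du: -24*u^3 + 52*u^2 - 2*u + 21
  coeff of dv: 0
F^* omega = (-24*u^3 + 52*u^2 - 2*u + 21) du.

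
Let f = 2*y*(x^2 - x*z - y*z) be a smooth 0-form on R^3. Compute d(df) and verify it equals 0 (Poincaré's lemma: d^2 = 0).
d(df) = 0

Step 1: df = sum_i (∂f/∂x_i) dx_i = (2*y*(2*x - z)) dx + (2*x^2 - 2*x*z - 4*y*z) dy + (2*y*(-x - y)) dz.
Step 2: Apply d again. Using the 1-form formula, the coefficient of dx ∧ dy in d(df) is ∂^2 f/∂x ∂y - ∂^2 f/∂y ∂x = (4*x - 2*z) - (4*x - 2*z) = 0 (equality of mixed partials for smooth f).
Similarly for dx ∧ dz and dy ∧ dz — all coefficients vanish. So d(df) = 0.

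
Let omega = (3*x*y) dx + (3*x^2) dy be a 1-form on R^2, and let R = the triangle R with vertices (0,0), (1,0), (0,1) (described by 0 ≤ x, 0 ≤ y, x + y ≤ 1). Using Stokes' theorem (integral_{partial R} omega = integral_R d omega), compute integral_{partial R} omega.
integral_(partial R) omega = 1/2

Stokes: integral_partial_R omega = integral_R d omega with d omega = (∂Q/∂x - ∂P/∂y) dx ∧ dy.
  ∂Q/∂x = 6*x
  ∂P/∂y = 3*x
  integrand = ∂Q/∂x - ∂P/∂y = 3*x.
Integrating over R: integral_0^1 integral_0^{1-x} (3*x) dy dx = 1/2.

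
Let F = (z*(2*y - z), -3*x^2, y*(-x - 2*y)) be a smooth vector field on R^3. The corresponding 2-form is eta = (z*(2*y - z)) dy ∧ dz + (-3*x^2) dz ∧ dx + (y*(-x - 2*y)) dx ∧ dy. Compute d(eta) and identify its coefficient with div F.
d(eta) = (0) dx ∧ dy ∧ dz; div F = 0

For a 2-form in R^3 of the form above, applying d gives a 3-form with coefficient ∂P/∂x + ∂Q/∂y + ∂R/∂z:
  ∂P/∂x = 0
  ∂Q/∂y = 0
  ∂R/∂z = 0
Sum = 0, which is exactly div F.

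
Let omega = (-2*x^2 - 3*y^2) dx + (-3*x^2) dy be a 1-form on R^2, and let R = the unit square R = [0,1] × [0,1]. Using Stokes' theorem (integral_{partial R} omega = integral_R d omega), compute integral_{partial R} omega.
integral_(partial R) omega = 0

Stokes: integral_partial_R omega = integral_R d omega with d omega = (∂Q/∂x - ∂P/∂y) dx ∧ dy.
  ∂Q/∂x = -6*x
  ∂P/∂y = -6*y
  integrand = ∂Q/∂x - ∂P/∂y = -6*x + 6*y.
Integrating over R: integral_0^1 integral_0^1 (-6*x + 6*y) dx dy = 0.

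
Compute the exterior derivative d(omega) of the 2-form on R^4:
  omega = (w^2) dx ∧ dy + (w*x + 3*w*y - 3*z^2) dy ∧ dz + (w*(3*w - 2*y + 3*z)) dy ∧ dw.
d(omega) = (2*w) dx ∧ dy ∧ dw + (w) dx ∧ dy ∧ dz + (-3*w + x + 3*y) dy ∧ dz ∧ dw

For a 2-form omega = sum_{i<j} g_{ij} dx_i ∧ dx_j, the exterior derivative is
  d(omega) = sum_{i<j} d(g_{ij}) ∧ dx_i ∧ dx_j = sum_{i<j, k} (∂g_{ij}/∂x_k) dx_k ∧ dx_i ∧ dx_j.
Expand each term, using dx_k ∧ dx_i ∧ dx_j = sgn(permutation) dx_{(a)} ∧ dx_{(b)} ∧ dx_{(c)} with (a < b < c) sorted:
  d(w^2) includes (∂/∂w)(w^2) dw = (2*w) dw, which multiplied by dx ∧ dy gives (2*w) dx ∧ dy ∧ dw
  d(w*x + 3*w*y - 3*z^2) includes (∂/∂x)(w*x + 3*w*y - 3*z^2) dx = (w) dx, which multiplied by dy ∧ dz gives (w) dx ∧ dy ∧ dz
  d(w*x + 3*w*y - 3*z^2) includes (∂/∂w)(w*x + 3*w*y - 3*z^2) dw = (x + 3*y) dw, which multiplied by dy ∧ dz gives (x + 3*y) dy ∧ dz ∧ dw
  d(w*(3*w - 2*y + 3*z)) includes (∂/∂z)(w*(3*w - 2*y + 3*z)) dz = (3*w) dz, which multiplied by dy ∧ dw gives (-3*w) dy ∧ dz ∧ dw
Collecting like 3-forms: d(omega) = (2*w) dx ∧ dy ∧ dw + (w) dx ∧ dy ∧ dz + (-3*w + x + 3*y) dy ∧ dz ∧ dw.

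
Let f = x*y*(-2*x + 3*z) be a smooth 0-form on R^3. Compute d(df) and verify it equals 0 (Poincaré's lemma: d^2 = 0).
d(df) = 0

Step 1: df = sum_i (∂f/∂x_i) dx_i = (y*(-4*x + 3*z)) dx + (x*(-2*x + 3*z)) dy + (3*x*y) dz.
Step 2: Apply d again. Using the 1-form formula, the coefficient of dx ∧ dy in d(df) is ∂^2 f/∂x ∂y - ∂^2 f/∂y ∂x = (-4*x + 3*z) - (-4*x + 3*z) = 0 (equality of mixed partials for smooth f).
Similarly for dx ∧ dz and dy ∧ dz — all coefficients vanish. So d(df) = 0.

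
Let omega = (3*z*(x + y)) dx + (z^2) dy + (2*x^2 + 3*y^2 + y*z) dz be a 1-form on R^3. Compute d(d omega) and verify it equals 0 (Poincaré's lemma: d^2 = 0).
d(d omega) = 0

Step 1: d omega = sum_{i<j} (∂f_j/∂x_i - ∂f_i/∂x_j) dx_i ∧ dx_j:
  coeff of dx ∧ dy: -3*z
  coeff of dx ∧ dz: x - 3*y
  coeff of dy ∧ dz: 6*y - z
Step 2: Apply d again to each 2-form coefficient. The only possible 3-form in R^3 is dx ∧ dy ∧ dz, with coefficient
  ∂(coeff of dy∧dz)/∂x - ∂(coeff of dx∧dz)/∂y + ∂(coeff of dx∧dy)/∂z
  = ∂/∂x (6*y - z) - ∂/∂y (x - 3*y) + ∂/∂z (-3*z).
Each of these terms simplifies to sums of mixed partials that cancel in pairs. The result is 0 (by equality of mixed partials for smooth functions — Schwarz / Clairaut).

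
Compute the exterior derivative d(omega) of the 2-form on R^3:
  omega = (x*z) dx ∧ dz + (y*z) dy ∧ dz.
d(omega) = 0

For a 2-form omega = sum_{i<j} g_{ij} dx_i ∧ dx_j, the exterior derivative is
  d(omega) = sum_{i<j} d(g_{ij}) ∧ dx_i ∧ dx_j = sum_{i<j, k} (∂g_{ij}/∂x_k) dx_k ∧ dx_i ∧ dx_j.
Expand each term, using dx_k ∧ dx_i ∧ dx_j = sgn(permutation) dx_{(a)} ∧ dx_{(b)} ∧ dx_{(c)} with (a < b < c) sorted:

Collecting like 3-forms: d(omega) = 0.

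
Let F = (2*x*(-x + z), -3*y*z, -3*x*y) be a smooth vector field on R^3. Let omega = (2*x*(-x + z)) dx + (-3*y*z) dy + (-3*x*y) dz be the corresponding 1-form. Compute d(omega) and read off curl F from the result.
d(omega) = (-3*x + 3*y) dy ∧ dz + (2*x + 3*y) dz ∧ dx + (0) dx ∧ dy; curl F = (-3*x + 3*y, 2*x + 3*y, 0)

d omega = sum_{i<j} (∂f_j/∂x_i - ∂f_i/∂x_j) dx_i ∧ dx_j. Under the identification (dy ∧ dz, dz ∧ dx, dx ∧ dy) ↔ (e_x, e_y, e_z), the coefficients are exactly the components of curl F. Compute:
  ∂R/∂y - ∂Q/∂z = (-3*x) - (-3*y) = -3*x + 3*y
  ∂P/∂z - ∂R/∂x = (2*x) - (-3*y) = 2*x + 3*y
  ∂Q/∂x - ∂P/∂y = (0) - (0) = 0.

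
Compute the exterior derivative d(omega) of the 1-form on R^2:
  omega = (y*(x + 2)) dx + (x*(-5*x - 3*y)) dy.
d(omega) = (-11*x - 3*y - 2) dx ∧ dy

For a 1-form omega = sum_i f_i dx_i, the exterior derivative is
  d(omega) = sum_{i < j} (∂f_j/∂x_i - ∂f_i/∂x_j) dx_i ∧ dx_j.
  coefficient of dx ∧ dy: ∂f_2/∂x - ∂f_1/∂y = ∂(x*(-5*x - 3*y))/∂x - ∂(y*(x + 2))/∂y = -11*x - 3*y - 2
Assembling: d(omega) = (-11*x - 3*y - 2) dx ∧ dy.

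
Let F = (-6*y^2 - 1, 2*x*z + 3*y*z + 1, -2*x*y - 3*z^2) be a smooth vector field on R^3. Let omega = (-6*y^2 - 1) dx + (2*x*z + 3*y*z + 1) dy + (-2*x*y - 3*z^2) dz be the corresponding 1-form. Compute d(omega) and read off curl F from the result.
d(omega) = (-4*x - 3*y) dy ∧ dz + (2*y) dz ∧ dx + (12*y + 2*z) dx ∧ dy; curl F = (-4*x - 3*y, 2*y, 12*y + 2*z)

d omega = sum_{i<j} (∂f_j/∂x_i - ∂f_i/∂x_j) dx_i ∧ dx_j. Under the identification (dy ∧ dz, dz ∧ dx, dx ∧ dy) ↔ (e_x, e_y, e_z), the coefficients are exactly the components of curl F. Compute:
  ∂R/∂y - ∂Q/∂z = (-2*x) - (2*x + 3*y) = -4*x - 3*y
  ∂P/∂z - ∂R/∂x = (0) - (-2*y) = 2*y
  ∂Q/∂x - ∂P/∂y = (2*z) - (-12*y) = 12*y + 2*z.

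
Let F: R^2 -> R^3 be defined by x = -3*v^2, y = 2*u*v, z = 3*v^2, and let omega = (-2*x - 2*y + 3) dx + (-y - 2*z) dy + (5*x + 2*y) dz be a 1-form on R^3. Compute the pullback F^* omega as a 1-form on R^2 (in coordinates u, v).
F^* omega = (4*v^2*(-u - 3*v)) du + (2*v*(-2*u^2 + 18*u*v - 63*v^2 - 9)) dv

Using F^*(f dg) = (f ∘ F) d(g ∘ F), substitute each coordinate x_i by F_i(u, v) in f_i, and replace dx_i by d F_i = (∂F_i/∂u) du + (∂F_i/∂v) dv.
  For the x component: f_1(F) = -4*u*v + 6*v^2 + 3; d F_1 = (0) du + (-6*v) dv
  For the y component: f_2(F) = 2*v*(-u - 3*v); d F_2 = (2*v) du + (2*u) dv
  For the z component: f_3(F) = v*(4*u - 15*v); d F_3 = (0) du + (6*v) dv
Combining and collecting du, dv coefficients:
  coeff of du: 4*v^2*(-u - 3*v)
  coeff of dv: 2*v*(-2*u^2 + 18*u*v - 63*v^2 - 9)
F^* omega = (4*v^2*(-u - 3*v)) du + (2*v*(-2*u^2 + 18*u*v - 63*v^2 - 9)) dv.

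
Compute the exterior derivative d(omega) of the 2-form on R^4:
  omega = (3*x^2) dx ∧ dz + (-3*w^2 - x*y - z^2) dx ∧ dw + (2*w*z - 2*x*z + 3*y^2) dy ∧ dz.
d(omega) = (x) dx ∧ dy ∧ dw + (2*z) dx ∧ dz ∧ dw + (-2*z) dx ∧ dy ∧ dz + (2*z) dy ∧ dz ∧ dw

For a 2-form omega = sum_{i<j} g_{ij} dx_i ∧ dx_j, the exterior derivative is
  d(omega) = sum_{i<j} d(g_{ij}) ∧ dx_i ∧ dx_j = sum_{i<j, k} (∂g_{ij}/∂x_k) dx_k ∧ dx_i ∧ dx_j.
Expand each term, using dx_k ∧ dx_i ∧ dx_j = sgn(permutation) dx_{(a)} ∧ dx_{(b)} ∧ dx_{(c)} with (a < b < c) sorted:
  d(-3*w^2 - x*y - z^2) includes (∂/∂y)(-3*w^2 - x*y - z^2) dy = (-x) dy, which multiplied by dx ∧ dw gives (x) dx ∧ dy ∧ dw
  d(-3*w^2 - x*y - z^2) includes (∂/∂z)(-3*w^2 - x*y - z^2) dz = (-2*z) dz, which multiplied by dx ∧ dw gives (2*z) dx ∧ dz ∧ dw
  d(2*w*z - 2*x*z + 3*y^2) includes (∂/∂x)(2*w*z - 2*x*z + 3*y^2) dx = (-2*z) dx, which multiplied by dy ∧ dz gives (-2*z) dx ∧ dy ∧ dz
  d(2*w*z - 2*x*z + 3*y^2) includes (∂/∂w)(2*w*z - 2*x*z + 3*y^2) dw = (2*z) dw, which multiplied by dy ∧ dz gives (2*z) dy ∧ dz ∧ dw
Collecting like 3-forms: d(omega) = (x) dx ∧ dy ∧ dw + (2*z) dx ∧ dz ∧ dw + (-2*z) dx ∧ dy ∧ dz + (2*z) dy ∧ dz ∧ dw.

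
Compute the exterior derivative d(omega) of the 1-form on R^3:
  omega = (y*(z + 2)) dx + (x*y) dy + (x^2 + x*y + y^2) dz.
d(omega) = (y - z - 2) dx ∧ dy + (2*x) dx ∧ dz + (x + 2*y) dy ∧ dz

For a 1-form omega = sum_i f_i dx_i, the exterior derivative is
  d(omega) = sum_{i < j} (∂f_j/∂x_i - ∂f_i/∂x_j) dx_i ∧ dx_j.
  coefficient of dx ∧ dy: ∂f_2/∂x - ∂f_1/∂y = ∂(x*y)/∂x - ∂(y*(z + 2))/∂y = y - z - 2
  coefficient of dx ∧ dz: ∂f_3/∂x - ∂f_1/∂z = ∂(x^2 + x*y + y^2)/∂x - ∂(y*(z + 2))/∂z = 2*x
  coefficient of dy ∧ dz: ∂f_3/∂y - ∂f_2/∂z = ∂(x^2 + x*y + y^2)/∂y - ∂(x*y)/∂z = x + 2*y
Assembling: d(omega) = (y - z - 2) dx ∧ dy + (2*x) dx ∧ dz + (x + 2*y) dy ∧ dz.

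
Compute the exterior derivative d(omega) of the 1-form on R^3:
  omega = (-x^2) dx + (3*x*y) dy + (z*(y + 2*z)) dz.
d(omega) = (3*y) dx ∧ dy + (z) dy ∧ dz

For a 1-form omega = sum_i f_i dx_i, the exterior derivative is
  d(omega) = sum_{i < j} (∂f_j/∂x_i - ∂f_i/∂x_j) dx_i ∧ dx_j.
  coefficient of dx ∧ dy: ∂f_2/∂x - ∂f_1/∂y = ∂(3*x*y)/∂x - ∂(-x^2)/∂y = 3*y
  coefficient of dy ∧ dz: ∂f_3/∂y - ∂f_2/∂z = ∂(z*(y + 2*z))/∂y - ∂(3*x*y)/∂z = z
Assembling: d(omega) = (3*y) dx ∧ dy + (z) dy ∧ dz.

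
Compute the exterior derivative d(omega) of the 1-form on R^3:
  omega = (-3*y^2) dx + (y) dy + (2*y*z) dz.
d(omega) = (6*y) dx ∧ dy + (2*z) dy ∧ dz

For a 1-form omega = sum_i f_i dx_i, the exterior derivative is
  d(omega) = sum_{i < j} (∂f_j/∂x_i - ∂f_i/∂x_j) dx_i ∧ dx_j.
  coefficient of dx ∧ dy: ∂f_2/∂x - ∂f_1/∂y = ∂(y)/∂x - ∂(-3*y^2)/∂y = 6*y
  coefficient of dy ∧ dz: ∂f_3/∂y - ∂f_2/∂z = ∂(2*y*z)/∂y - ∂(y)/∂z = 2*z
Assembling: d(omega) = (6*y) dx ∧ dy + (2*z) dy ∧ dz.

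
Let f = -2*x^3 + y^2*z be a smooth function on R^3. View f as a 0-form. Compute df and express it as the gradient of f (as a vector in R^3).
df = (-6*x^2) dx + (2*y*z) dy + (y^2) dz; grad f = (-6*x^2, 2*y*z, y^2)

For a 0-form f, d f = (∂f/∂x) dx + (∂f/∂y) dy + (∂f/∂z) dz. The components of the vector representation are exactly the entries of grad f in Cartesian coordinates:
  ∂f/∂x = -6*x^2
  ∂f/∂y = 2*y*z
  ∂f/∂z = y^2.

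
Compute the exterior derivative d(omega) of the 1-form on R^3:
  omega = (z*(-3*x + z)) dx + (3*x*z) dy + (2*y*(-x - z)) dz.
d(omega) = (3*z) dx ∧ dy + (3*x - 2*y - 2*z) dx ∧ dz + (-5*x - 2*z) dy ∧ dz

For a 1-form omega = sum_i f_i dx_i, the exterior derivative is
  d(omega) = sum_{i < j} (∂f_j/∂x_i - ∂f_i/∂x_j) dx_i ∧ dx_j.
  coefficient of dx ∧ dy: ∂f_2/∂x - ∂f_1/∂y = ∂(3*x*z)/∂x - ∂(z*(-3*x + z))/∂y = 3*z
  coefficient of dx ∧ dz: ∂f_3/∂x - ∂f_1/∂z = ∂(2*y*(-x - z))/∂x - ∂(z*(-3*x + z))/∂z = 3*x - 2*y - 2*z
  coefficient of dy ∧ dz: ∂f_3/∂y - ∂f_2/∂z = ∂(2*y*(-x - z))/∂y - ∂(3*x*z)/∂z = -5*x - 2*z
Assembling: d(omega) = (3*z) dx ∧ dy + (3*x - 2*y - 2*z) dx ∧ dz + (-5*x - 2*z) dy ∧ dz.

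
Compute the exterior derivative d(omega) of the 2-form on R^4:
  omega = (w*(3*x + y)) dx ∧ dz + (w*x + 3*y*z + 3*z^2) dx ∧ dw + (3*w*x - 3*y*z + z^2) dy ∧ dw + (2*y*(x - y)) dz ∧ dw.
d(omega) = (-w) dx ∧ dy ∧ dz + (3*x - 6*z) dx ∧ dz ∧ dw + (3*w - 3*z) dx ∧ dy ∧ dw + (2*x - y - 2*z) dy ∧ dz ∧ dw

For a 2-form omega = sum_{i<j} g_{ij} dx_i ∧ dx_j, the exterior derivative is
  d(omega) = sum_{i<j} d(g_{ij}) ∧ dx_i ∧ dx_j = sum_{i<j, k} (∂g_{ij}/∂x_k) dx_k ∧ dx_i ∧ dx_j.
Expand each term, using dx_k ∧ dx_i ∧ dx_j = sgn(permutation) dx_{(a)} ∧ dx_{(b)} ∧ dx_{(c)} with (a < b < c) sorted:
  d(w*(3*x + y)) includes (∂/∂y)(w*(3*x + y)) dy = (w) dy, which multiplied by dx ∧ dz gives (-w) dx ∧ dy ∧ dz
  d(w*(3*x + y)) includes (∂/∂w)(w*(3*x + y)) dw = (3*x + y) dw, which multiplied by dx ∧ dz gives (3*x + y) dx ∧ dz ∧ dw
  d(w*x + 3*y*z + 3*z^2) includes (∂/∂y)(w*x + 3*y*z + 3*z^2) dy = (3*z) dy, which multiplied by dx ∧ dw gives (-3*z) dx ∧ dy ∧ dw
  d(w*x + 3*y*z + 3*z^2) includes (∂/∂z)(w*x + 3*y*z + 3*z^2) dz = (3*y + 6*z) dz, which multiplied by dx ∧ dw gives (-3*y - 6*z) dx ∧ dz ∧ dw
  d(3*w*x - 3*y*z + z^2) includes (∂/∂x)(3*w*x - 3*y*z + z^2) dx = (3*w) dx, which multiplied by dy ∧ dw gives (3*w) dx ∧ dy ∧ dw
  d(3*w*x - 3*y*z + z^2) includes (∂/∂z)(3*w*x - 3*y*z + z^2) dz = (-3*y + 2*z) dz, which multiplied by dy ∧ dw gives (3*y - 2*z) dy ∧ dz ∧ dw
  d(2*y*(x - y)) includes (∂/∂x)(2*y*(x - y)) dx = (2*y) dx, which multiplied by dz ∧ dw gives (2*y) dx ∧ dz ∧ dw
  d(2*y*(x - y)) includes (∂/∂y)(2*y*(x - y)) dy = (2*x - 4*y) dy, which multiplied by dz ∧ dw gives (2*x - 4*y) dy ∧ dz ∧ dw
Collecting like 3-forms: d(omega) = (-w) dx ∧ dy ∧ dz + (3*x - 6*z) dx ∧ dz ∧ dw + (3*w - 3*z) dx ∧ dy ∧ dw + (2*x - y - 2*z) dy ∧ dz ∧ dw.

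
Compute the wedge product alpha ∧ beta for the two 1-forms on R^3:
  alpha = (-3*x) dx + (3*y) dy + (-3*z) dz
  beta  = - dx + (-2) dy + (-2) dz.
alpha ∧ beta = (6*x + 3*y) dx ∧ dy + (6*x - 3*z) dx ∧ dz + (-6*y - 6*z) dy ∧ dz

Distribute the wedge, using dx_i ∧ dx_j = -dx_j ∧ dx_i and dx_i ∧ dx_i = 0. For each pair (i, j) with i < j, the coefficient of dx_i ∧ dx_j in alpha ∧ beta is (alpha_i * beta_j - alpha_j * beta_i). Collecting: alpha ∧ beta = (6*x + 3*y) dx ∧ dy + (6*x - 3*z) dx ∧ dz + (-6*y - 6*z) dy ∧ dz.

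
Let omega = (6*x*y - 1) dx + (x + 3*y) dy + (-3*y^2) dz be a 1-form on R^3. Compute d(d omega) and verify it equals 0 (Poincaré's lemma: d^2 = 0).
d(d omega) = 0

Step 1: d omega = sum_{i<j} (∂f_j/∂x_i - ∂f_i/∂x_j) dx_i ∧ dx_j:
  coeff of dx ∧ dy: 1 - 6*x
  coeff of dx ∧ dz: 0
  coeff of dy ∧ dz: -6*y
Step 2: Apply d again to each 2-form coefficient. The only possible 3-form in R^3 is dx ∧ dy ∧ dz, with coefficient
  ∂(coeff of dy∧dz)/∂x - ∂(coeff of dx∧dz)/∂y + ∂(coeff of dx∧dy)/∂z
  = ∂/∂x (-6*y) - ∂/∂y (0) + ∂/∂z (1 - 6*x).
Each of these terms simplifies to sums of mixed partials that cancel in pairs. The result is 0 (by equality of mixed partials for smooth functions — Schwarz / Clairaut).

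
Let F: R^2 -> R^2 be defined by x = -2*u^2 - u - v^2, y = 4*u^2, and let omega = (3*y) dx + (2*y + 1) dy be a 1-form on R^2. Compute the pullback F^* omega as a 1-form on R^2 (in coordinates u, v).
F^* omega = (4*u*(4*u^2 - 3*u + 2)) du + (-24*u^2*v) dv

Using F^*(f dg) = (f ∘ F) d(g ∘ F), substitute each coordinate x_i by F_i(u, v) in f_i, and replace dx_i by d F_i = (∂F_i/∂u) du + (∂F_i/∂v) dv.
  For the x component: f_1(F) = 12*u^2; d F_1 = (-4*u - 1) du + (-2*v) dv
  For the y component: f_2(F) = 8*u^2 + 1; d F_2 = (8*u) du + (0) dv
Combining and collecting du, dv coefficients:
  coeff of du: 4*u*(4*u^2 - 3*u + 2)
  coeff of dv: -24*u^2*v
F^* omega = (4*u*(4*u^2 - 3*u + 2)) du + (-24*u^2*v) dv.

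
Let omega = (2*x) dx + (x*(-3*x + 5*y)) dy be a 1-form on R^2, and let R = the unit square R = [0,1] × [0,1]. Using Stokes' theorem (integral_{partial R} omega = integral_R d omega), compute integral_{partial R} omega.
integral_(partial R) omega = -1/2

Stokes: integral_partial_R omega = integral_R d omega with d omega = (∂Q/∂x - ∂P/∂y) dx ∧ dy.
  ∂Q/∂x = -6*x + 5*y
  ∂P/∂y = 0
  integrand = ∂Q/∂x - ∂P/∂y = -6*x + 5*y.
Integrating over R: integral_0^1 integral_0^1 (-6*x + 5*y) dx dy = -1/2.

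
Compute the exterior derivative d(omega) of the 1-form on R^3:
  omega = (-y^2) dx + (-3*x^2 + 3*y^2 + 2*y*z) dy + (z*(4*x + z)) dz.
d(omega) = (-6*x + 2*y) dx ∧ dy + (4*z) dx ∧ dz + (-2*y) dy ∧ dz

For a 1-form omega = sum_i f_i dx_i, the exterior derivative is
  d(omega) = sum_{i < j} (∂f_j/∂x_i - ∂f_i/∂x_j) dx_i ∧ dx_j.
  coefficient of dx ∧ dy: ∂f_2/∂x - ∂f_1/∂y = ∂(-3*x^2 + 3*y^2 + 2*y*z)/∂x - ∂(-y^2)/∂y = -6*x + 2*y
  coefficient of dx ∧ dz: ∂f_3/∂x - ∂f_1/∂z = ∂(z*(4*x + z))/∂x - ∂(-y^2)/∂z = 4*z
  coefficient of dy ∧ dz: ∂f_3/∂y - ∂f_2/∂z = ∂(z*(4*x + z))/∂y - ∂(-3*x^2 + 3*y^2 + 2*y*z)/∂z = -2*y
Assembling: d(omega) = (-6*x + 2*y) dx ∧ dy + (4*z) dx ∧ dz + (-2*y) dy ∧ dz.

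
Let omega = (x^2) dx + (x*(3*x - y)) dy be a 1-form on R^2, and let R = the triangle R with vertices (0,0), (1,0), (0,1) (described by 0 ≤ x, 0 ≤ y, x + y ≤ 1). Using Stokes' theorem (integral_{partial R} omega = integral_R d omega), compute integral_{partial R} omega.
integral_(partial R) omega = 5/6

Stokes: integral_partial_R omega = integral_R d omega with d omega = (∂Q/∂x - ∂P/∂y) dx ∧ dy.
  ∂Q/∂x = 6*x - y
  ∂P/∂y = 0
  integrand = ∂Q/∂x - ∂P/∂y = 6*x - y.
Integrating over R: integral_0^1 integral_0^{1-x} (6*x - y) dy dx = 5/6.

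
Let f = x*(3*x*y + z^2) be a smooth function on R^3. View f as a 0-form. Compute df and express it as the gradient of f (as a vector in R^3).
df = (6*x*y + z^2) dx + (3*x^2) dy + (2*x*z) dz; grad f = (6*x*y + z^2, 3*x^2, 2*x*z)

For a 0-form f, d f = (∂f/∂x) dx + (∂f/∂y) dy + (∂f/∂z) dz. The components of the vector representation are exactly the entries of grad f in Cartesian coordinates:
  ∂f/∂x = 6*x*y + z^2
  ∂f/∂y = 3*x^2
  ∂f/∂z = 2*x*z.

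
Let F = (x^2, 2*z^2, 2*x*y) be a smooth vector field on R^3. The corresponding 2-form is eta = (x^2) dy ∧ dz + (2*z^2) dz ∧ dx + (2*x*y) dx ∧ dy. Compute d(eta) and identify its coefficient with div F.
d(eta) = (2*x) dx ∧ dy ∧ dz; div F = 2*x

For a 2-form in R^3 of the form above, applying d gives a 3-form with coefficient ∂P/∂x + ∂Q/∂y + ∂R/∂z:
  ∂P/∂x = 2*x
  ∂Q/∂y = 0
  ∂R/∂z = 0
Sum = 2*x, which is exactly div F.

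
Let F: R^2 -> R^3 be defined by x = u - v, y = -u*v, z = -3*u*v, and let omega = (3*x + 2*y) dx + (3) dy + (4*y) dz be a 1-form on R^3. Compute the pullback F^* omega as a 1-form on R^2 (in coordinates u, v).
F^* omega = (12*u*v^2 - 2*u*v + 3*u - 6*v) du + (12*u^2*v + 2*u*v - 6*u + 3*v) dv

Using F^*(f dg) = (f ∘ F) d(g ∘ F), substitute each coordinate x_i by F_i(u, v) in f_i, and replace dx_i by d F_i = (∂F_i/∂u) du + (∂F_i/∂v) dv.
  For the x component: f_1(F) = -2*u*v + 3*u - 3*v; d F_1 = (1) du + (-1) dv
  For the y component: f_2(F) = 3; d F_2 = (-v) du + (-u) dv
  For the z component: f_3(F) = -4*u*v; d F_3 = (-3*v) du + (-3*u) dv
Combining and collecting du, dv coefficients:
  coeff of du: 12*u*v^2 - 2*u*v + 3*u - 6*v
  coeff of dv: 12*u^2*v + 2*u*v - 6*u + 3*v
F^* omega = (12*u*v^2 - 2*u*v + 3*u - 6*v) du + (12*u^2*v + 2*u*v - 6*u + 3*v) dv.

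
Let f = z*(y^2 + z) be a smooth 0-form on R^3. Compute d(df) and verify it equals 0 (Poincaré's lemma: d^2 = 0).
d(df) = 0

Step 1: df = sum_i (∂f/∂x_i) dx_i = (0) dx + (2*y*z) dy + (y^2 + 2*z) dz.
Step 2: Apply d again. Using the 1-form formula, the coefficient of dx ∧ dy in d(df) is ∂^2 f/∂x ∂y - ∂^2 f/∂y ∂x = (0) - (0) = 0 (equality of mixed partials for smooth f).
Similarly for dx ∧ dz and dy ∧ dz — all coefficients vanish. So d(df) = 0.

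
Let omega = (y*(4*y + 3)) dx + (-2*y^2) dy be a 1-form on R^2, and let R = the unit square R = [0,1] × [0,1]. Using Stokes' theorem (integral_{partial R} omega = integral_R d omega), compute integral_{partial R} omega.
integral_(partial R) omega = -7

Stokes: integral_partial_R omega = integral_R d omega with d omega = (∂Q/∂x - ∂P/∂y) dx ∧ dy.
  ∂Q/∂x = 0
  ∂P/∂y = 8*y + 3
  integrand = ∂Q/∂x - ∂P/∂y = -8*y - 3.
Integrating over R: integral_0^1 integral_0^1 (-8*y - 3) dx dy = -7.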